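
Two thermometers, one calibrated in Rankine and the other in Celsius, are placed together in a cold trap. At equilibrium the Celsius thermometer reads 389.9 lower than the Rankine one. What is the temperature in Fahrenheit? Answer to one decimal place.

-197.0°F

Let x be the Rankine reading; then the Celsius reading is 5/9·x - 273.15.
(5/9·x - 273.15) - x = -389.9  ⇒  (-4/9)·x = -116.75  ⇒  x = 262.6875°R.
In Celsius: (262.6875 - 491.67) × 5/9 = -127.2125°C.
In Fahrenheit: -127.2125 × 1.8 + 32 = -197.0°F.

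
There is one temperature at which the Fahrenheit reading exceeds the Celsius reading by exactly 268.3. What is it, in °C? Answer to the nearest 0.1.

295.4°C

Let C be the Celsius reading. The Fahrenheit reading is F = 1.8·C + 32.
Require F - C = 268.3: (0.8)·C + 32 = 268.3.
C = (268.3 - 32) / (0.8) = 295.4.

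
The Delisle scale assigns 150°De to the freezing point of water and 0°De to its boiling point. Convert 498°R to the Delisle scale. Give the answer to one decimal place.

First in Celsius: (498 - 491.67) × 5/9 = 3.5167°C.
Linearly onto the Delisle scale: 150 + (3.5167 / 100) × (0 - 150) = 144.7°De.

144.7°De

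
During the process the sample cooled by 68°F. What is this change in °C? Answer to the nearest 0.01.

For a temperature interval the offset drops out; only the factor 5/9 applies.
68 × 5/9 = 37.78.

37.78°C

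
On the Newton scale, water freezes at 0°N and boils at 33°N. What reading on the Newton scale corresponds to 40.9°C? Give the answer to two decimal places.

Linearly onto the Newton scale: 0 + (40.9000 / 100) × (33 - 0) = 13.50°N.

13.50°N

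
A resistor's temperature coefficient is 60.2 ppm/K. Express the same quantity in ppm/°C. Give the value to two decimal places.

60.20 ppm/°C

Since only a temperature interval is involved, the additive offset between the scales drops out.
A change of 1°C is a change of 1 K, so per °C the value is 60.2 × 1 = 60.20.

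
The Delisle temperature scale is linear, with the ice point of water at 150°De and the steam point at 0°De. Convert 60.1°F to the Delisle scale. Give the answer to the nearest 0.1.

126.6°De

First in Celsius: (60.1 - 32) × 5/9 = 15.6111°C.
Linearly onto the Delisle scale: 150 + (15.6111 / 100) × (0 - 150) = 126.6°De.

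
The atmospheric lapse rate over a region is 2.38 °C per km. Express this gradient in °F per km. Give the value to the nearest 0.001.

4.284 °F/km

Since only a temperature interval is involved, the additive offset between the scales drops out.
A change of 1°C is a change of 1.8°F, so 2.38 × 1.8 = 4.284.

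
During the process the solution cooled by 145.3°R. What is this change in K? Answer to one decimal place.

An interval of 1°R corresponds to 5/9 K.
145.3 × 5/9 = 80.7.

80.7 K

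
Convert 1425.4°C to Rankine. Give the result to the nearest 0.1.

3057.4°R

In Rankine: 1425.4000 × 1.8 + 491.67 = 3057.4°R.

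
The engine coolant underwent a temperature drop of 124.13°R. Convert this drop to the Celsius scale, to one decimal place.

For a temperature interval the offset drops out; only the factor 5/9 applies.
124.13 × 5/9 = 69.0.

69.0°C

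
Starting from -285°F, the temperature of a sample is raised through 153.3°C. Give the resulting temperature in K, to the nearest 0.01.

Initial temperature in Celsius: (-285 - 32) × 5/9 = -176.1111°C.
Final Celsius temperature: -176.1111 + 153.3000 = -22.8111°C.
In kelvin: -22.8111 + 273.15 = 250.34 K.

250.34 K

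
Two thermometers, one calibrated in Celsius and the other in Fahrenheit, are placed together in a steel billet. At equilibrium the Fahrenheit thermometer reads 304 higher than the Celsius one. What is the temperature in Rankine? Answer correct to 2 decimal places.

Let x be the Celsius reading; then the Fahrenheit reading is 1.8·x + 32.
(1.8·x + 32) - x = 304  ⇒  (0.8)·x = 272  ⇒  x = 340.0000°C.
In Rankine: 340.0000 × 1.8 + 491.67 = 1103.67°R.

1103.67°R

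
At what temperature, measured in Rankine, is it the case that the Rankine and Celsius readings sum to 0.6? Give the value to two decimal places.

Let R be the Rankine reading. The Celsius reading is C = 5/9·R - 273.15.
Require R + C = 0.6: (14/9)·R - 273.15 = 0.6.
R = (0.6 + 273.15) / (14/9) = 175.98.

175.98°R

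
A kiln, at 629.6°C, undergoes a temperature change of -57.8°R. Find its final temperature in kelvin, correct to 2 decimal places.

The 57.8°R change is an interval, so only the factor 5/9 applies: -57.8 × 5/9 = -32.1111°C.
Final Celsius temperature: 629.6000 - 32.1111 = 597.4889°C.
In kelvin: 597.4889 + 273.15 = 870.64 K.

870.64 K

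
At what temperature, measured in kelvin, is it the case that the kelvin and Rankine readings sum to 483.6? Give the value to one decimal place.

Let K be the kelvin reading. The Rankine reading is R = 1.8·K.
Require K + R = 483.6: (2.8)·K = 483.6.
K = (483.6) / (2.8) = 172.7.

172.7 K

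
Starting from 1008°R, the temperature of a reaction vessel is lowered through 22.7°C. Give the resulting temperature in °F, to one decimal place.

507.5°F

Initial temperature in Celsius: (1008 - 491.67) × 5/9 = 286.8500°C.
Final Celsius temperature: 286.8500 - 22.7000 = 264.1500°C.
In Fahrenheit: 264.1500 × 1.8 + 32 = 507.5°F.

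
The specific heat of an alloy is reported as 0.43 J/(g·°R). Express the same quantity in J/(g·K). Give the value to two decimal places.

0.77 J/(g·K)

Since only a temperature interval is involved, the additive offset between the scales drops out.
A change of 1 K is a change of 1.8°R, so per K the value is 0.43 × 1.8 = 0.77.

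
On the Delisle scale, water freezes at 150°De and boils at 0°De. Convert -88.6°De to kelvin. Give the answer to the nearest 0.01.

Linear interpolation between the fixed points: C = (-88.6 - 150) × 100 / (0 - 150) = 159.0667°C.
Then 159.0667 + 273.15 = 432.22 K.

432.22 K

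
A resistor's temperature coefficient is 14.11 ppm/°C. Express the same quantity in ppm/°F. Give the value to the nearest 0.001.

7.839 ppm/°F

The quantity depends on a temperature interval, so only the ratio of degree sizes applies; the offset between the scales is irrelevant.
A change of 1°F is a change of 5/9°C, so per °F the value is 14.11 × 5/9 = 7.839.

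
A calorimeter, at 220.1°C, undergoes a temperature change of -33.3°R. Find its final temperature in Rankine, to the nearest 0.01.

854.55°R

The 33.3°R change is an interval, so only the factor 5/9 applies: -33.3 × 5/9 = -18.5000°C.
Final Celsius temperature: 220.1000 - 18.5000 = 201.6000°C.
In Rankine: 201.6000 × 1.8 + 491.67 = 854.55°R.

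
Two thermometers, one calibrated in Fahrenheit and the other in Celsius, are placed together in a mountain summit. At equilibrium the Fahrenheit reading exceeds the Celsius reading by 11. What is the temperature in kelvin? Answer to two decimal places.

Let x be the Fahrenheit reading; then the Celsius reading is 5/9·x - 17.7778.
(5/9·x - 17.7778) - x = -11  ⇒  (-4/9)·x = 61/9  ⇒  x = -15.2500°F.
In Celsius: (-15.25 - 32) × 5/9 = -26.2500°C.
In kelvin: -26.2500 + 273.15 = 246.90 K.

246.90 K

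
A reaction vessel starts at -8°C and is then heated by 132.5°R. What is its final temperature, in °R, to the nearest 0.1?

The 132.5°R change is an interval, so only the factor 5/9 applies: +132.5 × 5/9 = +73.6111°C.
Final Celsius temperature: -8.0000 + 73.6111 = 65.6111°C.
In Rankine: 65.6111 × 1.8 + 491.67 = 609.8°R.

609.8°R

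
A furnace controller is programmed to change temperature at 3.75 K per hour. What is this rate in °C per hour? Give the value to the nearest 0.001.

The quantity depends on a temperature interval, so only the ratio of degree sizes applies; the offset between the scales is irrelevant.
A change of 1 K is a change of 1°C, so 3.75 × 1 = 3.750.

3.750 °C/hour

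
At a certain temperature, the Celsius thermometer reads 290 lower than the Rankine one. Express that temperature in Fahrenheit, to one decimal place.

-421.8°F

Let x be the Rankine reading; then the Celsius reading is 5/9·x - 273.15.
(5/9·x - 273.15) - x = -290  ⇒  (-4/9)·x = -16.85  ⇒  x = 37.9125°R.
In Celsius: (37.9125 - 491.67) × 5/9 = -252.0875°C.
In Fahrenheit: -252.0875 × 1.8 + 32 = -421.8°F.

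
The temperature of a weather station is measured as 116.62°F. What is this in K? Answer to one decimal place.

320.2 K

In Celsius: (116.62 - 32) × 5/9 = 47.0111°C.
In kelvin: 47.0111 + 273.15 = 320.2 K.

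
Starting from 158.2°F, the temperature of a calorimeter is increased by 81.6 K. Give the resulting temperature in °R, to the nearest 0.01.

764.75°R

Initial temperature in Celsius: (158.2 - 32) × 5/9 = 70.1111°C.
The 81.6 K change is an interval; Kelvin and Celsius degrees are the same size, so ΔC = +81.6°C.
Final Celsius temperature: 70.1111 + 81.6000 = 151.7111°C.
In Rankine: 151.7111 × 1.8 + 491.67 = 764.75°R.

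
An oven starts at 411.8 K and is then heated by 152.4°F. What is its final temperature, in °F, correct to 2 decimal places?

433.97°F

Initial temperature in Celsius: 411.8 - 273.15 = 138.6500°C.
The 152.4°F change is an interval, so only the factor 5/9 applies: +152.4 × 5/9 = +84.6667°C.
Final Celsius temperature: 138.6500 + 84.6667 = 223.3167°C.
In Fahrenheit: 223.3167 × 1.8 + 32 = 433.97°F.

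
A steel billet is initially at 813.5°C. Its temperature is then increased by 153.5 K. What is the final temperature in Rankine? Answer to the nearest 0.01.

The 153.5 K change is an interval; Kelvin and Celsius degrees are the same size, so ΔC = +153.5°C.
Final Celsius temperature: 813.5000 + 153.5000 = 967.0000°C.
In Rankine: 967.0000 × 1.8 + 491.67 = 2232.27°R.

2232.27°R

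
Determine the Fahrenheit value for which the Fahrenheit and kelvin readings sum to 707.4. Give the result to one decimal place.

Let F be the Fahrenheit reading. The kelvin reading is K = 5/9·F + 255.372.
Require F + K = 707.4: (14/9)·F + 255.372 = 707.4.
F = (707.4 - 255.372) / (14/9) = 290.6.

290.6°F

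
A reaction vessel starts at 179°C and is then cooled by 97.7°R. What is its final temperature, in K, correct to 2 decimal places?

397.87 K

The 97.7°R change is an interval, so only the factor 5/9 applies: -97.7 × 5/9 = -54.2778°C.
Final Celsius temperature: 179.0000 - 54.2778 = 124.7222°C.
In kelvin: 124.7222 + 273.15 = 397.87 K.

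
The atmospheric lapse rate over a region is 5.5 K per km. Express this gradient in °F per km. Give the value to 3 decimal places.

The quantity depends on a temperature interval, so only the ratio of degree sizes applies; the offset between the scales is irrelevant.
A change of 1 K is a change of 1.8°F, so 5.5 × 1.8 = 9.900.

9.900 °F/km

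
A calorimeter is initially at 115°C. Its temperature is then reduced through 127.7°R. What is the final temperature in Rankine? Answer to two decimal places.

570.97°R

The 127.7°R change is an interval, so only the factor 5/9 applies: -127.7 × 5/9 = -70.9444°C.
Final Celsius temperature: 115.0000 - 70.9444 = 44.0556°C.
In Rankine: 44.0556 × 1.8 + 491.67 = 570.97°R.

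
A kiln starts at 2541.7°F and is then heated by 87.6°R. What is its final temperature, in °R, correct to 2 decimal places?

3088.97°R

Initial temperature in Celsius: (2541.7 - 32) × 5/9 = 1394.2778°C.
The 87.6°R change is an interval, so only the factor 5/9 applies: +87.6 × 5/9 = +48.6667°C.
Final Celsius temperature: 1394.2778 + 48.6667 = 1442.9444°C.
In Rankine: 1442.9444 × 1.8 + 491.67 = 3088.97°R.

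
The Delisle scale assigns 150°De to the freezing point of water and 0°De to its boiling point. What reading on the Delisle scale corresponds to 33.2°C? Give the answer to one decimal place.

Linearly onto the Delisle scale: 150 + (33.2000 / 100) × (0 - 150) = 100.2°De.

100.2°De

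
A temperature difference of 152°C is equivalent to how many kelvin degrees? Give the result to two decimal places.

Celsius and kelvin degrees are the same size, so the interval is unchanged: 152.00.

152.00 K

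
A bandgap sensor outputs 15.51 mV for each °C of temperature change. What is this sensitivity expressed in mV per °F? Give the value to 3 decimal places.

8.617 mV per °F

The quantity depends on a temperature interval, so only the ratio of degree sizes applies; the offset between the scales is irrelevant.
A change of 1°F is a change of 5/9°C, so per °F the value is 15.51 × 5/9 = 8.617.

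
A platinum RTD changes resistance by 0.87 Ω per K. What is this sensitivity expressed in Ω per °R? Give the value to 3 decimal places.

Since only a temperature interval is involved, the additive offset between the scales drops out.
A change of 1°R is a change of 5/9 K, so per °R the value is 0.87 × 5/9 = 0.483.

0.483 Ω per °R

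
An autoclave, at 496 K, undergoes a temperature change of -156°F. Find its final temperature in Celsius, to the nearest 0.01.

Initial temperature in Celsius: 496 - 273.15 = 222.8500°C.
The 156°F change is an interval, so only the factor 5/9 applies: -156 × 5/9 = -86.6667°C.
Final Celsius temperature: 222.8500 - 86.6667 = 136.1833°C.

136.18°C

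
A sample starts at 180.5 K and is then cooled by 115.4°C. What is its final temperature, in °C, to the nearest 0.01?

-208.05°C

Initial temperature in Celsius: 180.5 - 273.15 = -92.6500°C.
Final Celsius temperature: -92.6500 - 115.4000 = -208.0500°C.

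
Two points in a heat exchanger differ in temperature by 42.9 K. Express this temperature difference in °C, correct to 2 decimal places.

42.90°C

Kelvin and Celsius degrees are the same size, so the interval is unchanged: 42.90.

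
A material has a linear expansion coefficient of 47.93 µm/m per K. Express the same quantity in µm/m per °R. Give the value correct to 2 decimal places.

Since only a temperature interval is involved, the additive offset between the scales drops out.
A change of 1°R is a change of 5/9 K, so per °R the value is 47.93 × 5/9 = 26.63.

26.63 µm/m per °R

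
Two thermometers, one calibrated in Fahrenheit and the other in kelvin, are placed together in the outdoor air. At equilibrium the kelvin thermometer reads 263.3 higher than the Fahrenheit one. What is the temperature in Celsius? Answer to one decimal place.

-27.7°C

Let x be the Fahrenheit reading; then the kelvin reading is 5/9·x + 255.372.
(5/9·x + 255.372) - x = 263.3  ⇒  (-4/9)·x = 7.92778  ⇒  x = -17.8375°F.
In Celsius: (-17.8375 - 32) × 5/9 = -27.7°C.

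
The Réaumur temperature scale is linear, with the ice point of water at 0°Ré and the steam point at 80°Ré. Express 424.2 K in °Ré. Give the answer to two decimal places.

First in Celsius: 424.2 - 273.15 = 151.0500°C.
Linearly onto the Réaumur scale: 0 + (151.0500 / 100) × (80 - 0) = 120.84°Ré.

120.84°Ré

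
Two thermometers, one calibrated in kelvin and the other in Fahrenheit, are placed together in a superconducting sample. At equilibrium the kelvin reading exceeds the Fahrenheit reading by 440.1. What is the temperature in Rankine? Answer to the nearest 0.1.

44.0°R

Let x be the kelvin reading; then the Fahrenheit reading is 1.8·x - 459.67.
(1.8·x - 459.67) - x = -440.1  ⇒  (0.8)·x = 19.57  ⇒  x = 24.4625 K.
In Celsius: 24.4625 - 273.15 = -248.6875°C.
In Rankine: -248.6875 × 1.8 + 491.67 = 44.0°R.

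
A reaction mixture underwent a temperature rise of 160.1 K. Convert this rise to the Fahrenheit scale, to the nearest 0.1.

Only the scale ratio 1.8 matters for a change in temperature.
160.1 × 1.8 = 288.2.

288.2°F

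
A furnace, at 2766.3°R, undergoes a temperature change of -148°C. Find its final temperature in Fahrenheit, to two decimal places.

2040.23°F

Initial temperature in Celsius: (2766.3 - 491.67) × 5/9 = 1263.6833°C.
Final Celsius temperature: 1263.6833 - 148.0000 = 1115.6833°C.
In Fahrenheit: 1115.6833 × 1.8 + 32 = 2040.23°F.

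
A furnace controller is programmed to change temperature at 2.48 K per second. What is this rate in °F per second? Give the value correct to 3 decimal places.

The quantity depends on a temperature interval, so only the ratio of degree sizes applies; the offset between the scales is irrelevant.
A change of 1 K is a change of 1.8°F, so 2.48 × 1.8 = 4.464.

4.464 °F/second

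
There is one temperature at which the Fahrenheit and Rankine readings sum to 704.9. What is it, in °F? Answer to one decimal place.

Let F be the Fahrenheit reading. The Rankine reading is R = 1·F + 459.67.
Require F + R = 704.9: (2)·F + 459.67 = 704.9.
F = (704.9 - 459.67) / (2) = 122.6.

122.6°F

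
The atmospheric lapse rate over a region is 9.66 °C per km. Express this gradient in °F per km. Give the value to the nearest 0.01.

17.39 °F/km

Since only a temperature interval is involved, the additive offset between the scales drops out.
A change of 1°C is a change of 1.8°F, so 9.66 × 1.8 = 17.39.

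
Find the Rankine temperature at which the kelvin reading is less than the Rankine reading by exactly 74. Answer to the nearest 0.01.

166.50°R

Let R be the Rankine reading. The kelvin reading is K = 5/9·R.
Require K - R = -74: (-4/9)·R = -74.
R = (-74) / (-4/9) = 166.50.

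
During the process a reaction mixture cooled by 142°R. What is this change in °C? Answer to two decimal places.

For a temperature interval the offset drops out; only the factor 5/9 applies.
142 × 5/9 = 78.89.

78.89°C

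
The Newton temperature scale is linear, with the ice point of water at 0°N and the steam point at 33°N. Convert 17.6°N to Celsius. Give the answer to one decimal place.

53.3°C

Linear interpolation between the fixed points: C = (17.6 - 0) × 100 / (33 - 0) = 53.3333°C.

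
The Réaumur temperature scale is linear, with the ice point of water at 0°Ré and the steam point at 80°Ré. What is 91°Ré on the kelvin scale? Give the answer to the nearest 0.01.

386.90 K

Linear interpolation between the fixed points: C = (91 - 0) × 100 / (80 - 0) = 113.7500°C.
Then 113.7500 + 273.15 = 386.90 K.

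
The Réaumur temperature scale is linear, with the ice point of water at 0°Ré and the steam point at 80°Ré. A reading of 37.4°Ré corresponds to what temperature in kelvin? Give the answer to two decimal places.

319.90 K

Linear interpolation between the fixed points: C = (37.4 - 0) × 100 / (80 - 0) = 46.7500°C.
Then 46.7500 + 273.15 = 319.90 K.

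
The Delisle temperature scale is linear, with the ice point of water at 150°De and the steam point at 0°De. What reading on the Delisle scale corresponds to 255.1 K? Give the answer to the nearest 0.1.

First in Celsius: 255.1 - 273.15 = -18.0500°C.
Linearly onto the Delisle scale: 150 + (-18.0500 / 100) × (0 - 150) = 177.1°De.

177.1°De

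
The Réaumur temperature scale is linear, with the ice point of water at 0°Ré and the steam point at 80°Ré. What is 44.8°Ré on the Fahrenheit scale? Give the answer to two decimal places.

132.80°F

Linear interpolation between the fixed points: C = (44.8 - 0) × 100 / (80 - 0) = 56.0000°C.
Then 56.0000 × 1.8 + 32 = 132.80°F.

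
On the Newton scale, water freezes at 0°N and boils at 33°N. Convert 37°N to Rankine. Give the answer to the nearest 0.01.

Linear interpolation between the fixed points: C = (37 - 0) × 100 / (33 - 0) = 112.1212°C.
Then 112.1212 × 1.8 + 491.67 = 693.49°R.

693.49°R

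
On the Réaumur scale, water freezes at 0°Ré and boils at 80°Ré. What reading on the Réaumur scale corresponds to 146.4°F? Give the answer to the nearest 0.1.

50.8°Ré

First in Celsius: (146.4 - 32) × 5/9 = 63.5556°C.
Linearly onto the Réaumur scale: 0 + (63.5556 / 100) × (80 - 0) = 50.8°Ré.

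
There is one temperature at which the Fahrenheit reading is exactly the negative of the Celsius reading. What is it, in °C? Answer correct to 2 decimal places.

Let C be the Celsius reading. The Fahrenheit reading is F = 1.8·C + 32.
Require F = -1·C: 1.8·C + 32 = -1·C.
(2.8)·C = -32  ⇒  C = -11.43.

-11.43°C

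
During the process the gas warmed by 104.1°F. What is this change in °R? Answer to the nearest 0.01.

104.10°R

Fahrenheit and Rankine degrees are the same size, so the interval is unchanged: 104.10.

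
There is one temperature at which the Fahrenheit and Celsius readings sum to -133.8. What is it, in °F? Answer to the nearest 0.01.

Let F be the Fahrenheit reading. The Celsius reading is C = 5/9·F - 17.7778.
Require F + C = -133.8: (14/9)·F - 17.7778 = -133.8.
F = (-133.8 + 17.7778) / (14/9) = -74.59.

-74.59°F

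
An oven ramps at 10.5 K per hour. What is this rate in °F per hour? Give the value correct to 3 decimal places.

18.900 °F/hour

Since only a temperature interval is involved, the additive offset between the scales drops out.
A change of 1 K is a change of 1.8°F, so 10.5 × 1.8 = 18.900.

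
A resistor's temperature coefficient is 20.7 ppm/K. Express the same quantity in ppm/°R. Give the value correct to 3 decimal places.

11.500 ppm/°R

Since only a temperature interval is involved, the additive offset between the scales drops out.
A change of 1°R is a change of 5/9 K, so per °R the value is 20.7 × 5/9 = 11.500.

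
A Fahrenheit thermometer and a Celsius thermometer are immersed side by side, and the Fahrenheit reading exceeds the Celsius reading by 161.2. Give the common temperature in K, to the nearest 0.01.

434.65 K

Let x be the Fahrenheit reading; then the Celsius reading is 5/9·x - 17.7778.
(5/9·x - 17.7778) - x = -161.2  ⇒  (-4/9)·x = -143.422  ⇒  x = 322.7000°F.
In Celsius: (322.7 - 32) × 5/9 = 161.5000°C.
In kelvin: 161.5000 + 273.15 = 434.65 K.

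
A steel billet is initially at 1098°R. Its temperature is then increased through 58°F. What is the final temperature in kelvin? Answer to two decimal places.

Initial temperature in Celsius: (1098 - 491.67) × 5/9 = 336.8500°C.
The 58°F change is an interval, so only the factor 5/9 applies: +58 × 5/9 = +32.2222°C.
Final Celsius temperature: 336.8500 + 32.2222 = 369.0722°C.
In kelvin: 369.0722 + 273.15 = 642.22 K.

642.22 K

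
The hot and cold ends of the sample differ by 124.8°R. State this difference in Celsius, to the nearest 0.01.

69.33°C

Only the scale ratio 5/9 matters for a change in temperature.
124.8 × 5/9 = 69.33.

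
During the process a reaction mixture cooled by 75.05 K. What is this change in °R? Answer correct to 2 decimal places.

135.09°R

An interval of 1 K corresponds to 1.8°R.
75.05 × 1.8 = 135.09.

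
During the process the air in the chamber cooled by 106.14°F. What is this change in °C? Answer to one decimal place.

Only the scale ratio 5/9 matters for a change in temperature.
106.14 × 5/9 = 59.0.

59.0°C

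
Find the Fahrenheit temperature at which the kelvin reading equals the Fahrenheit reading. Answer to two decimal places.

Let F be the Fahrenheit reading. The kelvin reading is K = 5/9·F + 255.372.
Set K = F: 5/9·F + 255.372 = F.
(-4/9)·F = -255.372  ⇒  F = 574.59.

574.59°F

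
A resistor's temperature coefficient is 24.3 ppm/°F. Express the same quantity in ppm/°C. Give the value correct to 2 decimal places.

The quantity depends on a temperature interval, so only the ratio of degree sizes applies; the offset between the scales is irrelevant.
A change of 1°C is a change of 1.8°F, so per °C the value is 24.3 × 1.8 = 43.74.

43.74 ppm/°C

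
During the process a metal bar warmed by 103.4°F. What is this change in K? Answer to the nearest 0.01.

For a temperature interval the offset drops out; only the factor 5/9 applies.
103.4 × 5/9 = 57.44.

57.44 K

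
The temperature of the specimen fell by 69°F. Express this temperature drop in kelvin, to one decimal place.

38.3 K

For a temperature interval the offset drops out; only the factor 5/9 applies.
69 × 5/9 = 38.3.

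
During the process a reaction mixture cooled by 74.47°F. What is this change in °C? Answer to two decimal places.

For a temperature interval the offset drops out; only the factor 5/9 applies.
74.47 × 5/9 = 41.37.

41.37°C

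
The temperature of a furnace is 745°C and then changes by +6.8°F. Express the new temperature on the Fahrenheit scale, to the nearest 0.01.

The 6.8°F change is an interval, so only the factor 5/9 applies: +6.8 × 5/9 = +3.7778°C.
Final Celsius temperature: 745.0000 + 3.7778 = 748.7778°C.
In Fahrenheit: 748.7778 × 1.8 + 32 = 1379.80°F.

1379.80°F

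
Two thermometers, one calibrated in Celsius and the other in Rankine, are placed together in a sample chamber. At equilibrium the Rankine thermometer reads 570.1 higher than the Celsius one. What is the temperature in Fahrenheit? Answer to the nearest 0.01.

Let x be the Celsius reading; then the Rankine reading is 1.8·x + 491.67.
(1.8·x + 491.67) - x = 570.1  ⇒  (0.8)·x = 78.43  ⇒  x = 98.0375°C.
In Fahrenheit: 98.0375 × 1.8 + 32 = 208.47°F.

208.47°F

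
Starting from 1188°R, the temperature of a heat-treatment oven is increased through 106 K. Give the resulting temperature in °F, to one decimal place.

Initial temperature in Celsius: (1188 - 491.67) × 5/9 = 386.8500°C.
The 106 K change is an interval; Kelvin and Celsius degrees are the same size, so ΔC = +106°C.
Final Celsius temperature: 386.8500 + 106.0000 = 492.8500°C.
In Fahrenheit: 492.8500 × 1.8 + 32 = 919.1°F.

919.1°F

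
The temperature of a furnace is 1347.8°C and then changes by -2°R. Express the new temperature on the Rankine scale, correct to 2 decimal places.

2915.71°R

The 2°R change is an interval, so only the factor 5/9 applies: -2 × 5/9 = -1.1111°C.
Final Celsius temperature: 1347.8000 - 1.1111 = 1346.6889°C.
In Rankine: 1346.6889 × 1.8 + 491.67 = 2915.71°R.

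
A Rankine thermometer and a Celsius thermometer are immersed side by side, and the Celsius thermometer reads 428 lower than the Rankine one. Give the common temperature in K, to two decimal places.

193.56 K

Let x be the Rankine reading; then the Celsius reading is 5/9·x - 273.15.
(5/9·x - 273.15) - x = -428  ⇒  (-4/9)·x = -154.85  ⇒  x = 348.4125°R.
In Celsius: (348.4125 - 491.67) × 5/9 = -79.5875°C.
In kelvin: -79.5875 + 273.15 = 193.56 K.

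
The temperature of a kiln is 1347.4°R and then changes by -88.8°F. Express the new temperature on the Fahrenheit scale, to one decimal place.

798.9°F

Initial temperature in Celsius: (1347.4 - 491.67) × 5/9 = 475.4056°C.
The 88.8°F change is an interval, so only the factor 5/9 applies: -88.8 × 5/9 = -49.3333°C.
Final Celsius temperature: 475.4056 - 49.3333 = 426.0722°C.
In Fahrenheit: 426.0722 × 1.8 + 32 = 798.9°F.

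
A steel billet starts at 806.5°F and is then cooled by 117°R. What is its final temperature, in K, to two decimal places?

Initial temperature in Celsius: (806.5 - 32) × 5/9 = 430.2778°C.
The 117°R change is an interval, so only the factor 5/9 applies: -117 × 5/9 = -65.0000°C.
Final Celsius temperature: 430.2778 - 65.0000 = 365.2778°C.
In kelvin: 365.2778 + 273.15 = 638.43 K.

638.43 K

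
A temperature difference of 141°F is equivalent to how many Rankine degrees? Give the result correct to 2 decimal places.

Fahrenheit and Rankine degrees are the same size, so the interval is unchanged: 141.00.

141.00°R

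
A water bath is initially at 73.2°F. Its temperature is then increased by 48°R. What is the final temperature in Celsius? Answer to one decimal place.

Initial temperature in Celsius: (73.2 - 32) × 5/9 = 22.8889°C.
The 48°R change is an interval, so only the factor 5/9 applies: +48 × 5/9 = +26.6667°C.
Final Celsius temperature: 22.8889 + 26.6667 = 49.5556°C.

49.6°C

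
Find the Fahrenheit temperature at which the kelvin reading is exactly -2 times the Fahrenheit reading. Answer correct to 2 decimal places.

-99.93°F

Let F be the Fahrenheit reading. The kelvin reading is K = 5/9·F + 255.372.
Require K = -2·F: 5/9·F + 255.372 = -2·F.
(23/9)·F = -255.372  ⇒  F = -99.93.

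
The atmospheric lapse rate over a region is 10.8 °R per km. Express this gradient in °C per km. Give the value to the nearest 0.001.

6.000 °C/km

The quantity depends on a temperature interval, so only the ratio of degree sizes applies; the offset between the scales is irrelevant.
A change of 1°R is a change of 5/9°C, so 10.8 × 5/9 = 6.000.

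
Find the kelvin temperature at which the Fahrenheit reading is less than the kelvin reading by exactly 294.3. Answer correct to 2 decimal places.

206.71 K

Let K be the kelvin reading. The Fahrenheit reading is F = 1.8·K - 459.67.
Require F - K = -294.3: (0.8)·K - 459.67 = -294.3.
K = (-294.3 + 459.67) / (0.8) = 206.71.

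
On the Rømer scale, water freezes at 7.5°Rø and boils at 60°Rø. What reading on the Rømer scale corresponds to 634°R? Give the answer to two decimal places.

49.01°Rø

First in Celsius: (634 - 491.67) × 5/9 = 79.0722°C.
Linearly onto the Rømer scale: 7.5 + (79.0722 / 100) × (60 - 7.5) = 49.01°Rø.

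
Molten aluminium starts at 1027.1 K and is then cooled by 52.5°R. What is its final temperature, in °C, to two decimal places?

Initial temperature in Celsius: 1027.1 - 273.15 = 753.9500°C.
The 52.5°R change is an interval, so only the factor 5/9 applies: -52.5 × 5/9 = -29.1667°C.
Final Celsius temperature: 753.9500 - 29.1667 = 724.7833°C.

724.78°C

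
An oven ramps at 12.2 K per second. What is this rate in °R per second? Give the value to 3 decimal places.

The quantity depends on a temperature interval, so only the ratio of degree sizes applies; the offset between the scales is irrelevant.
A change of 1 K is a change of 1.8°R, so 12.2 × 1.8 = 21.960.

21.960 °R/second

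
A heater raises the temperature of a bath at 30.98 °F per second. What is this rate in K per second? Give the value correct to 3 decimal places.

17.211 K/second

Since only a temperature interval is involved, the additive offset between the scales drops out.
A change of 1°F is a change of 5/9 K, so 30.98 × 5/9 = 17.211.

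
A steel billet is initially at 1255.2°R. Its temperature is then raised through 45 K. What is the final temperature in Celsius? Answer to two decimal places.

469.18°C

Initial temperature in Celsius: (1255.2 - 491.67) × 5/9 = 424.1833°C.
The 45 K change is an interval; Kelvin and Celsius degrees are the same size, so ΔC = +45°C.
Final Celsius temperature: 424.1833 + 45.0000 = 469.1833°C.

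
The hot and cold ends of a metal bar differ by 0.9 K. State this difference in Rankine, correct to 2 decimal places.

For a temperature interval the offset drops out; only the factor 1.8 applies.
0.9 × 1.8 = 1.62.

1.62°R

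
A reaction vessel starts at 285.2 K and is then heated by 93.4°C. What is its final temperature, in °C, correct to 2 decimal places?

105.45°C

Initial temperature in Celsius: 285.2 - 273.15 = 12.0500°C.
Final Celsius temperature: 12.0500 + 93.4000 = 105.4500°C.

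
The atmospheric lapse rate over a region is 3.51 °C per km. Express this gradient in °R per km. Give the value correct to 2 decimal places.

6.32 °R/km

The quantity depends on a temperature interval, so only the ratio of degree sizes applies; the offset between the scales is irrelevant.
A change of 1°C is a change of 1.8°R, so 3.51 × 1.8 = 6.32.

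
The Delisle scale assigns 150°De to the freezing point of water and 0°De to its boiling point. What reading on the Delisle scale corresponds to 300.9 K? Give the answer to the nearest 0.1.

First in Celsius: 300.9 - 273.15 = 27.7500°C.
Linearly onto the Delisle scale: 150 + (27.7500 / 100) × (0 - 150) = 108.4°De.

108.4°De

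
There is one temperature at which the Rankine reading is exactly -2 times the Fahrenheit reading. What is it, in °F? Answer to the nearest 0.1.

-153.2°F

Let F be the Fahrenheit reading. The Rankine reading is R = 1·F + 459.67.
Require R = -2·F: 1·F + 459.67 = -2·F.
(3)·F = -459.67  ⇒  F = -153.2.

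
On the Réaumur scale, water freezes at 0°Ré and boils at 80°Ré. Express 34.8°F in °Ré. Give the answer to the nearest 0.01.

1.24°Ré

First in Celsius: (34.8 - 32) × 5/9 = 1.5556°C.
Linearly onto the Réaumur scale: 0 + (1.5556 / 100) × (80 - 0) = 1.24°Ré.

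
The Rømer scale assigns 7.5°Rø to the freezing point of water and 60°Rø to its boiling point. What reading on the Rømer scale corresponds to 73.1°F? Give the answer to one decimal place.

First in Celsius: (73.1 - 32) × 5/9 = 22.8333°C.
Linearly onto the Rømer scale: 7.5 + (22.8333 / 100) × (60 - 7.5) = 19.5°Rø.

19.5°Rø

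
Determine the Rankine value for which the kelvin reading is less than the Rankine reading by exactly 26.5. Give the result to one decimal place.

59.6°R

Let R be the Rankine reading. The kelvin reading is K = 5/9·R.
Require K - R = -26.5: (-4/9)·R = -26.5.
R = (-26.5) / (-4/9) = 59.6.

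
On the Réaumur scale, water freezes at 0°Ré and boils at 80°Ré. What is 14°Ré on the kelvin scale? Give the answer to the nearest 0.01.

Linear interpolation between the fixed points: C = (14 - 0) × 100 / (80 - 0) = 17.5000°C.
Then 17.5000 + 273.15 = 290.65 K.

290.65 K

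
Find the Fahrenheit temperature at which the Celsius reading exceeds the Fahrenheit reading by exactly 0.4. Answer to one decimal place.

Let F be the Fahrenheit reading. The Celsius reading is C = 5/9·F - 17.7778.
Require C - F = 0.4: (-4/9)·F - 17.7778 = 0.4.
F = (0.4 + 17.7778) / (-4/9) = -40.9.

-40.9°F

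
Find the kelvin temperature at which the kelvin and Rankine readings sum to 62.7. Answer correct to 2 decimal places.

22.39 K

Let K be the kelvin reading. The Rankine reading is R = 1.8·K.
Require K + R = 62.7: (2.8)·K = 62.7.
K = (62.7) / (2.8) = 22.39.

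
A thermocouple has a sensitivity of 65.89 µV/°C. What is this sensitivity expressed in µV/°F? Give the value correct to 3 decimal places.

36.606 µV/°F

Since only a temperature interval is involved, the additive offset between the scales drops out.
A change of 1°F is a change of 5/9°C, so per °F the value is 65.89 × 5/9 = 36.606.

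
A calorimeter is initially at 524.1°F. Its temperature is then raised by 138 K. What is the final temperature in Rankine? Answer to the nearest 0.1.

Initial temperature in Celsius: (524.1 - 32) × 5/9 = 273.3889°C.
The 138 K change is an interval; Kelvin and Celsius degrees are the same size, so ΔC = +138°C.
Final Celsius temperature: 273.3889 + 138.0000 = 411.3889°C.
In Rankine: 411.3889 × 1.8 + 491.67 = 1232.2°R.

1232.2°R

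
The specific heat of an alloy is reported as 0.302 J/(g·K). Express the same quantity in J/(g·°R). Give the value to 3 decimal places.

The quantity depends on a temperature interval, so only the ratio of degree sizes applies; the offset between the scales is irrelevant.
A change of 1°R is a change of 5/9 K, so per °R the value is 0.302 × 5/9 = 0.168.

0.168 J/(g·°R)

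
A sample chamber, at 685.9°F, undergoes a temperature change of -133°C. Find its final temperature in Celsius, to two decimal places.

Initial temperature in Celsius: (685.9 - 32) × 5/9 = 363.2778°C.
Final Celsius temperature: 363.2778 - 133.0000 = 230.2778°C.

230.28°C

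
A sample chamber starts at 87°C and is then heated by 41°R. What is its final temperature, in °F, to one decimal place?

229.6°F

The 41°R change is an interval, so only the factor 5/9 applies: +41 × 5/9 = +22.7778°C.
Final Celsius temperature: 87.0000 + 22.7778 = 109.7778°C.
In Fahrenheit: 109.7778 × 1.8 + 32 = 229.6°F.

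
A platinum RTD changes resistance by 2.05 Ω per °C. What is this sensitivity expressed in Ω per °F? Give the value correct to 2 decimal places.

1.14 Ω per °F

The quantity depends on a temperature interval, so only the ratio of degree sizes applies; the offset between the scales is irrelevant.
A change of 1°F is a change of 5/9°C, so per °F the value is 2.05 × 5/9 = 1.14.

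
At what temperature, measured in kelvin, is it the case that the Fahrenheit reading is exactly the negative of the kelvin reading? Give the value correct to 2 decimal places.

164.17 K

Let K be the kelvin reading. The Fahrenheit reading is F = 1.8·K - 459.67.
Require F = -1·K: 1.8·K - 459.67 = -1·K.
(2.8)·K = 459.67  ⇒  K = 164.17.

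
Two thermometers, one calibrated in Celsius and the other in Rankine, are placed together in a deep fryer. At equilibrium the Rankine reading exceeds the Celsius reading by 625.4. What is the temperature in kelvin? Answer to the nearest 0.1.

440.3 K

Let x be the Celsius reading; then the Rankine reading is 1.8·x + 491.67.
(1.8·x + 491.67) - x = 625.4  ⇒  (0.8)·x = 133.73  ⇒  x = 167.1625°C.
In kelvin: 167.1625 + 273.15 = 440.3 K.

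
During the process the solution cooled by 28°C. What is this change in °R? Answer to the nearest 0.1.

Only the scale ratio 1.8 matters for a change in temperature.
28 × 1.8 = 50.4.

50.4°R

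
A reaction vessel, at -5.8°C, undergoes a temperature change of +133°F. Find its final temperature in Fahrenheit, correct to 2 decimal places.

154.56°F

The 133°F change is an interval, so only the factor 5/9 applies: +133 × 5/9 = +73.8889°C.
Final Celsius temperature: -5.8000 + 73.8889 = 68.0889°C.
In Fahrenheit: 68.0889 × 1.8 + 32 = 154.56°F.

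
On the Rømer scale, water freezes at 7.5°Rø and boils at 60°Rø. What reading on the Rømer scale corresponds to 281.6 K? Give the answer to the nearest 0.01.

First in Celsius: 281.6 - 273.15 = 8.4500°C.
Linearly onto the Rømer scale: 7.5 + (8.4500 / 100) × (60 - 7.5) = 11.94°Rø.

11.94°Rø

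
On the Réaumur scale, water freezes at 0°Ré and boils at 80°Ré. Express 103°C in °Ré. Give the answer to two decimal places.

Linearly onto the Réaumur scale: 0 + (103.0000 / 100) × (80 - 0) = 82.40°Ré.

82.40°Ré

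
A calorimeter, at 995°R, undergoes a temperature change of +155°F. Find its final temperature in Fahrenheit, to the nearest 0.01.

Initial temperature in Celsius: (995 - 491.67) × 5/9 = 279.6278°C.
The 155°F change is an interval, so only the factor 5/9 applies: +155 × 5/9 = +86.1111°C.
Final Celsius temperature: 279.6278 + 86.1111 = 365.7389°C.
In Fahrenheit: 365.7389 × 1.8 + 32 = 690.33°F.

690.33°F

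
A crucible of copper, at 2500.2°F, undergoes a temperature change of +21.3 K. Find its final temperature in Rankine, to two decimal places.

Initial temperature in Celsius: (2500.2 - 32) × 5/9 = 1371.2222°C.
The 21.3 K change is an interval; Kelvin and Celsius degrees are the same size, so ΔC = +21.3°C.
Final Celsius temperature: 1371.2222 + 21.3000 = 1392.5222°C.
In Rankine: 1392.5222 × 1.8 + 491.67 = 2998.21°R.

2998.21°R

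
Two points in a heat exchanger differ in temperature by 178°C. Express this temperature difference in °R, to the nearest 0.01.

320.40°R

Only the scale ratio 1.8 matters for a change in temperature.
178 × 1.8 = 320.40.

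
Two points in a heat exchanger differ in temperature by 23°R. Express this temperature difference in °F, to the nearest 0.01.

23.00°F

Rankine and Fahrenheit degrees are the same size, so the interval is unchanged: 23.00.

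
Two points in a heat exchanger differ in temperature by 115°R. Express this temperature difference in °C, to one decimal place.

For a temperature interval the offset drops out; only the factor 5/9 applies.
115 × 5/9 = 63.9.

63.9°C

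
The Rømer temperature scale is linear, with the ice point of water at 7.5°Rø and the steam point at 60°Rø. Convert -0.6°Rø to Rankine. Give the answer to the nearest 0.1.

Linear interpolation between the fixed points: C = (-0.6 - 7.5) × 100 / (60 - 7.5) = -15.4286°C.
Then -15.4286 × 1.8 + 491.67 = 463.9°R.

463.9°R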